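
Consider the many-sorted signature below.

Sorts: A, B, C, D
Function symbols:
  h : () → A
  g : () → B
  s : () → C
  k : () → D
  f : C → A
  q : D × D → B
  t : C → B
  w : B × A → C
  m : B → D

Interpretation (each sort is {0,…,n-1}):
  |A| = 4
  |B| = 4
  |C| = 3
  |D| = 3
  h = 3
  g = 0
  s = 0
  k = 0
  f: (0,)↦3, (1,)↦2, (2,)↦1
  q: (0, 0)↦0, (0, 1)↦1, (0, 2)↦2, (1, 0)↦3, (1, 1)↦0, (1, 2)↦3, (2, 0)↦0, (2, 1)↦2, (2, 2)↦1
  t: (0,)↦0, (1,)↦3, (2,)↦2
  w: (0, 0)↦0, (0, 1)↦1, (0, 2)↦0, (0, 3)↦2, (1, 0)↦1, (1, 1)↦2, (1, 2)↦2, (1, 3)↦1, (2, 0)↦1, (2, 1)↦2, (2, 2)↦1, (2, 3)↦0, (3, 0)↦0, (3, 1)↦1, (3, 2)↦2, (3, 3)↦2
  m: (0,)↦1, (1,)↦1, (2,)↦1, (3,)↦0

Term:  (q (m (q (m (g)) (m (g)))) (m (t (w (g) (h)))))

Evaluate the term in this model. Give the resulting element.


value = 0

  g = 0
  (m (g)) = m(0,) = 1
  g = 0
  (m (g)) = m(0,) = 1
  (q (m (g)) (m (g))) = q(1, 1) = 0
  (m (q (m (g)) (m (g)))) = m(0,) = 1
  g = 0
  h = 3
  (w (g) (h)) = w(0, 3) = 2
  (t (w (g) (h))) = t(2,) = 2
  (m (t (w (g) (h)))) = m(2,) = 1
  (q (m (q (m (g)) (m (g)))) (m (t (w (g) (h))))) = q(1, 1) = 0


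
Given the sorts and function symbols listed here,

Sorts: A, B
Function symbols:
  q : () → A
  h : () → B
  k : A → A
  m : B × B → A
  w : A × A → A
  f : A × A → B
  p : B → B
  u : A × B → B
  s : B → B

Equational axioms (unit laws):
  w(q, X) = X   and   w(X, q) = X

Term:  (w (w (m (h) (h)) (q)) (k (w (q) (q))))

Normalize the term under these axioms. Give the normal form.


normal form = (w (m (h) (h)) (k (q)))

1. (w (w (m (h) (h)) (q)) (k (w (q) (q))))  →  (w (m (h) (h)) (k (w (q) (q))))
2. (w (m (h) (h)) (k (w (q) (q))))  →  (w (m (h) (h)) (k (q)))


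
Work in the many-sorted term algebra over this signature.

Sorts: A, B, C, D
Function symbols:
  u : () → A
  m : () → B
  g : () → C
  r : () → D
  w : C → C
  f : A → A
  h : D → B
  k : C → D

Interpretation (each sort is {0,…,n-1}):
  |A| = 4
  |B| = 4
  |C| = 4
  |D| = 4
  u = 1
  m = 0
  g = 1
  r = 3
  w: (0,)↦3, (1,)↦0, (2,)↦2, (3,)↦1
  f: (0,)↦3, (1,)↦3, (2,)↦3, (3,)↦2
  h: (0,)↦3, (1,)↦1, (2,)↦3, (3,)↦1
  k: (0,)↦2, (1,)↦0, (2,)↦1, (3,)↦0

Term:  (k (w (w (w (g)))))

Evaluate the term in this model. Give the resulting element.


value = 0

  g = 1
  (w (g)) = w(1,) = 0
  (w (w (g))) = w(0,) = 3
  (w (w (w (g)))) = w(3,) = 1
  (k (w (w (w (g))))) = k(1,) = 0


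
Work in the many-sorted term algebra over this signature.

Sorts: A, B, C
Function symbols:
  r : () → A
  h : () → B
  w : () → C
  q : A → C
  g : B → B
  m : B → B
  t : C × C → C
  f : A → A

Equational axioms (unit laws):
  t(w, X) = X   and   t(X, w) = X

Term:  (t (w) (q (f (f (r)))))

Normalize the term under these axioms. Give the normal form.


normal form = (q (f (f (r))))

1. (t (w) (q (f (f (r)))))  →  (q (f (f (r))))


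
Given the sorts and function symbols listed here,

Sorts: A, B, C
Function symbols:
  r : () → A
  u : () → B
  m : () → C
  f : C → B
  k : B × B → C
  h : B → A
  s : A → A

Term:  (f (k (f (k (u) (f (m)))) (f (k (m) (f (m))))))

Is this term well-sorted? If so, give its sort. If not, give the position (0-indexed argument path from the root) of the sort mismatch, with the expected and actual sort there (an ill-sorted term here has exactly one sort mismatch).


ill-sorted at position [0, 1, 0, 0]: expected B, got C

        (u) : B
          (m) : C
        (f (m)) : B
      (k (u) (f (m))) : C
    (f (k (u) (f (m)))) : B
        (m) : C
          (m) : C
        (f (m)) : B
      (k (m) (f (m))) : ✗ arg 0 at [0, 1, 0, 0] has sort C, expected B


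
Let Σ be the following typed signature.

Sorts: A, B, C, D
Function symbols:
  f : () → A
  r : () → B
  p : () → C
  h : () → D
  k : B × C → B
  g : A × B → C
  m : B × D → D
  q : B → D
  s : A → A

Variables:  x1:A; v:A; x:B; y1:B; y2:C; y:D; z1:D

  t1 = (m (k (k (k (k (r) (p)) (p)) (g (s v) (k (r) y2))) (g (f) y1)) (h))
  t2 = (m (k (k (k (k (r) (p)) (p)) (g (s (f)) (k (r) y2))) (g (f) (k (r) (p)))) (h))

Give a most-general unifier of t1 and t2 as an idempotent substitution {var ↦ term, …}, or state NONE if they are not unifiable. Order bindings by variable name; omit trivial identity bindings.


{v ↦ (f), y1 ↦ (k (r) (p))}


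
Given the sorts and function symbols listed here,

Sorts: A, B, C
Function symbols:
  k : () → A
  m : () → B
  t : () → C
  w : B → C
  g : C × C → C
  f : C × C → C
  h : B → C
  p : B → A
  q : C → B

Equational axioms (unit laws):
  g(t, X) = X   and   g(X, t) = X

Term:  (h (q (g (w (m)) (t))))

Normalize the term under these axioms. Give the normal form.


1. (h (q (g (w (m)) (t))))  →  (h (q (w (m))))

normal form = (h (q (w (m))))


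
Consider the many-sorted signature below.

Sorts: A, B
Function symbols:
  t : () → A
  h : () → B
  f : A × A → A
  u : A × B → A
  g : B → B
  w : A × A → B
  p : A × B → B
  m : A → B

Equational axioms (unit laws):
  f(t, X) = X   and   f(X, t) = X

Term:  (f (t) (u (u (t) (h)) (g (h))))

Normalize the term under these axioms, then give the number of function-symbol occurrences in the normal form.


size = 6

1. (f (t) (u (u (t) (h)) (g (h))))  →  (u (u (t) (h)) (g (h)))
normal form: (u (u (t) (h)) (g (h)))


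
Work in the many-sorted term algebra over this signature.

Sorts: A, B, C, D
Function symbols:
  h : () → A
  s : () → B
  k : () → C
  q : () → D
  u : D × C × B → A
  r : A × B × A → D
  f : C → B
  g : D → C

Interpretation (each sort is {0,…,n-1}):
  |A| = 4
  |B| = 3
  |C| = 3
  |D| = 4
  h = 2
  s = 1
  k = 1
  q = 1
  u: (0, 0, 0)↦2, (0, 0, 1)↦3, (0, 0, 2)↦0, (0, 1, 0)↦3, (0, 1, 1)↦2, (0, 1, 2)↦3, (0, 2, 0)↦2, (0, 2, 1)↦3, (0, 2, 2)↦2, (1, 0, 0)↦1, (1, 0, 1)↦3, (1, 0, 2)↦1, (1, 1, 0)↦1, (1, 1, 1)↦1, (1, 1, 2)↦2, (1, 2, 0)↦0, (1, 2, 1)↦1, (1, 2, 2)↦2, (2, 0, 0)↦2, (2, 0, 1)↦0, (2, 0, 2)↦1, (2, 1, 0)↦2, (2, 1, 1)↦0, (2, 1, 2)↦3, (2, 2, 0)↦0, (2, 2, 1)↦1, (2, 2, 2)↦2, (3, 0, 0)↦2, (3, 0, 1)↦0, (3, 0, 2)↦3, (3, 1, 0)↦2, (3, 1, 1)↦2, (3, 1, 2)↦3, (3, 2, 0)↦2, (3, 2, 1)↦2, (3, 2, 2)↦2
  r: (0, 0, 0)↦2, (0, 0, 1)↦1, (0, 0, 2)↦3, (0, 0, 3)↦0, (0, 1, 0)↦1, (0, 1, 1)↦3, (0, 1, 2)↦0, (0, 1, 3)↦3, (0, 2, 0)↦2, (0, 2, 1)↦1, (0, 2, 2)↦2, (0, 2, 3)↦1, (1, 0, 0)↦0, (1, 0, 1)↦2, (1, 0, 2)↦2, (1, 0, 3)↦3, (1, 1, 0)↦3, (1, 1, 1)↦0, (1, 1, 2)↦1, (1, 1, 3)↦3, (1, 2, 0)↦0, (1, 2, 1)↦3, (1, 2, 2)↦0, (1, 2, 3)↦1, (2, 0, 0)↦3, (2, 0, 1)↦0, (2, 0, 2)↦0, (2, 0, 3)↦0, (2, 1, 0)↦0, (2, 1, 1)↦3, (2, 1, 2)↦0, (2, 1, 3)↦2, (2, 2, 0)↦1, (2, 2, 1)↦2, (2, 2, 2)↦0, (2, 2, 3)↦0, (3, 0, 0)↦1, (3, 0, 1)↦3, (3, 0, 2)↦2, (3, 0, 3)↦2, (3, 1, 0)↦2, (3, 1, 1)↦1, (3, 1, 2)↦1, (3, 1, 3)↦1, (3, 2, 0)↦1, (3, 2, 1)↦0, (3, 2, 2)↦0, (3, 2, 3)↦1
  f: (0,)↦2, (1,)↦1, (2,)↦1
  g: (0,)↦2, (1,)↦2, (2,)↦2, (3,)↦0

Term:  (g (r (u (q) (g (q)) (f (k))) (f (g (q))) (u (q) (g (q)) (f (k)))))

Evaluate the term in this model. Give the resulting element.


value = 2

  q = 1
  q = 1
  (g (q)) = g(1,) = 2
  k = 1
  (f (k)) = f(1,) = 1
  (u (q) (g (q)) (f (k))) = u(1, 2, 1) = 1
  q = 1
  (g (q)) = g(1,) = 2
  (f (g (q))) = f(2,) = 1
  q = 1
  q = 1
  (g (q)) = g(1,) = 2
  k = 1
  (f (k)) = f(1,) = 1
  (u (q) (g (q)) (f (k))) = u(1, 2, 1) = 1
  (r (u (q) (g (q)) (f (k))) (f (g (q))) (u (q) (g (q)) (f (k)))) = r(1, 1, 1) = 0
  (g (r (u (q) (g (q)) (f (k))) (f (g (q))) (u (q) (g (q)) (f (k))))) = g(0,) = 2


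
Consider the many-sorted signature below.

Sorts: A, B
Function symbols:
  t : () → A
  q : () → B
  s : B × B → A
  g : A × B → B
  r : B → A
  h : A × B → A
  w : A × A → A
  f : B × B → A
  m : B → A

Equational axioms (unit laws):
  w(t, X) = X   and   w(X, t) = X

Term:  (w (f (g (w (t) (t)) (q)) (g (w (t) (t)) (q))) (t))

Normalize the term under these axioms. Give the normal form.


normal form = (f (g (t) (q)) (g (t) (q)))

1. (w (f (g (w (t) (t)) (q)) (g (w (t) (t)) (q))) (t))  →  (f (g (w (t) (t)) (q)) (g (w (t) (t)) (q)))
2. (f (g (w (t) (t)) (q)) (g (w (t) (t)) (q)))  →  (f (g (t) (q)) (g (w (t) (t)) (q)))
3. (f (g (t) (q)) (g (w (t) (t)) (q)))  →  (f (g (t) (q)) (g (t) (q)))


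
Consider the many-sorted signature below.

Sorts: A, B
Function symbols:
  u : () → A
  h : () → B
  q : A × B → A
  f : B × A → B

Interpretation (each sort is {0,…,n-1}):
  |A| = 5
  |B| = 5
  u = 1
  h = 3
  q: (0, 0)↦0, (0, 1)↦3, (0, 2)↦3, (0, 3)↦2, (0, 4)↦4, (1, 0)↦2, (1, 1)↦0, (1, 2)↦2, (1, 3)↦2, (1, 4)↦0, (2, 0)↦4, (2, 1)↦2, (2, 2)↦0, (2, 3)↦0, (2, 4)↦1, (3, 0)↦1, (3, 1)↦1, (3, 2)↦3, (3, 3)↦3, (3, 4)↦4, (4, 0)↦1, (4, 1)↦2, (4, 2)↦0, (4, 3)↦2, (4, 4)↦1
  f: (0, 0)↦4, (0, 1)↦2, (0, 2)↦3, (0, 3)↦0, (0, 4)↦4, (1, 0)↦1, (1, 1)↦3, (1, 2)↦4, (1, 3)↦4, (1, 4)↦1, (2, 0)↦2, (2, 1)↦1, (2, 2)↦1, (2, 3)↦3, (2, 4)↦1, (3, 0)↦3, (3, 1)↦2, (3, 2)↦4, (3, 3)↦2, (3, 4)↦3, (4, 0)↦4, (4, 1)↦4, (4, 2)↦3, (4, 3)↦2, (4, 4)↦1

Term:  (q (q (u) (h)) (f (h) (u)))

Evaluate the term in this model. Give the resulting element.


value = 0

  u = 1
  h = 3
  (q (u) (h)) = q(1, 3) = 2
  h = 3
  u = 1
  (f (h) (u)) = f(3, 1) = 2
  (q (q (u) (h)) (f (h) (u))) = q(2, 2) = 0


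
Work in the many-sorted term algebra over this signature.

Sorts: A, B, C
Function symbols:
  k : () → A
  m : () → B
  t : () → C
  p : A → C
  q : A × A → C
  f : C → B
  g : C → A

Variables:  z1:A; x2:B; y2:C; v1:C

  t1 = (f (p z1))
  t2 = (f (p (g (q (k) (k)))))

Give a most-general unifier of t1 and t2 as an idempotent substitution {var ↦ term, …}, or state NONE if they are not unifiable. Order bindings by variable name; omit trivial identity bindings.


{z1 ↦ (g (q (k) (k)))}


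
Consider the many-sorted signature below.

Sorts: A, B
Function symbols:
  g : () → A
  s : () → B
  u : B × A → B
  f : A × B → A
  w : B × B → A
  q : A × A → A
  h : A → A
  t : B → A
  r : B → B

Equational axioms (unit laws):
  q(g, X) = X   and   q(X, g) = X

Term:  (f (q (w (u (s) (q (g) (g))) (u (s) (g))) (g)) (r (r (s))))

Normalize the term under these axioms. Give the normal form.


1. (f (q (w (u (s) (q (g) (g))) (u (s) (g))) (g)) (r (r (s))))  →  (f (w (u (s) (q (g) (g))) (u (s) (g))) (r (r (s))))
2. (f (w (u (s) (q (g) (g))) (u (s) (g))) (r (r (s))))  →  (f (w (u (s) (g)) (u (s) (g))) (r (r (s))))

normal form = (f (w (u (s) (g)) (u (s) (g))) (r (r (s))))


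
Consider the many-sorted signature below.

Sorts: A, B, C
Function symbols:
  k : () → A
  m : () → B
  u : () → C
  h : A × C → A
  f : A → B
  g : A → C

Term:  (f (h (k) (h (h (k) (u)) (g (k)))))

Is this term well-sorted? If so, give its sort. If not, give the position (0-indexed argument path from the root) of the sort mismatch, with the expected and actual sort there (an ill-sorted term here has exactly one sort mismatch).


ill-sorted at position [0, 1]: expected C, got A

    (k) : A
        (k) : A
        (u) : C
      (h (k) (u)) : A
        (k) : A
      (g (k)) : C
    (h (h (k) (u)) (g (k))) : A
  (h (k) (h (h (k) (u)) (g (k)))) : ✗ arg 1 at [0, 1] has sort A, expected C


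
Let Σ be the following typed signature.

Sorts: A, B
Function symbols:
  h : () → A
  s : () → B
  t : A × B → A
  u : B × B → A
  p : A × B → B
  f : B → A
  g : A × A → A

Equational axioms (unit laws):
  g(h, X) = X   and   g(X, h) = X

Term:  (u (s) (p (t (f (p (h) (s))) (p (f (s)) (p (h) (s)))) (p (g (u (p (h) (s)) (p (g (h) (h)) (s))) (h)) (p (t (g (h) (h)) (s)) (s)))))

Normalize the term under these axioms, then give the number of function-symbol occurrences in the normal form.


1. (u (s) (p (t (f (p (h) (s))) (p (f (s)) (p (h) (s)))) (p (g (u (p (h) (s)) (p (g (h) (h)) (s))) (h)) (p (t (g (h) (h)) (s)) (s)))))  →  (u (s) (p (t (f (p (h) (s))) (p (f (s)) (p (h) (s)))) (p (u (p (h) (s)) (p (g (h) (h)) (s))) (p (t (g (h) (h)) (s)) (s)))))
2. (u (s) (p (t (f (p (h) (s))) (p (f (s)) (p (h) (s)))) (p (u (p (h) (s)) (p (g (h) (h)) (s))) (p (t (g (h) (h)) (s)) (s)))))  →  (u (s) (p (t (f (p (h) (s))) (p (f (s)) (p (h) (s)))) (p (u (p (h) (s)) (p (h) (s))) (p (t (g (h) (h)) (s)) (s)))))
3. (u (s) (p (t (f (p (h) (s))) (p (f (s)) (p (h) (s)))) (p (u (p (h) (s)) (p (h) (s))) (p (t (g (h) (h)) (s)) (s)))))  →  (u (s) (p (t (f (p (h) (s))) (p (f (s)) (p (h) (s)))) (p (u (p (h) (s)) (p (h) (s))) (p (t (h) (s)) (s)))))
normal form: (u (s) (p (t (f (p (h) (s))) (p (f (s)) (p (h) (s)))) (p (u (p (h) (s)) (p (h) (s))) (p (t (h) (s)) (s)))))

size = 27


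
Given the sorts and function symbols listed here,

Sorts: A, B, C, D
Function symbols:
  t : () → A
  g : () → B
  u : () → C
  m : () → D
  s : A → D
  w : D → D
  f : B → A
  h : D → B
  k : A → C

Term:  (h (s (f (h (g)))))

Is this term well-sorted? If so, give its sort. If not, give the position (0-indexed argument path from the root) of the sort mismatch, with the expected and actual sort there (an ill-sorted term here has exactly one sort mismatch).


ill-sorted at position [0, 0, 0, 0]: expected D, got B

        (g) : B
      (h (g)) : ✗ arg 0 at [0, 0, 0, 0] has sort B, expected D


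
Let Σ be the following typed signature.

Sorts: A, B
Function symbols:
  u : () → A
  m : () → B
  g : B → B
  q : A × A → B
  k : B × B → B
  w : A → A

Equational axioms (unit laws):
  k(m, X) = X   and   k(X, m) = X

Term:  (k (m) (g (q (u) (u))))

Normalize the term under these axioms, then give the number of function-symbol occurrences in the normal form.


1. (k (m) (g (q (u) (u))))  →  (g (q (u) (u)))
normal form: (g (q (u) (u)))

size = 4


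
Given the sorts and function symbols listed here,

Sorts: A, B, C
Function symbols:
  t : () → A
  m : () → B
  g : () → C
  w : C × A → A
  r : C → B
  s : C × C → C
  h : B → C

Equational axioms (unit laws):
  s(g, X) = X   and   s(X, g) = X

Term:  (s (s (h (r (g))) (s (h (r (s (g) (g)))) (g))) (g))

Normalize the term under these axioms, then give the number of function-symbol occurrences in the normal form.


1. (s (s (h (r (g))) (s (h (r (s (g) (g)))) (g))) (g))  →  (s (h (r (g))) (s (h (r (s (g) (g)))) (g)))
2. (s (h (r (g))) (s (h (r (s (g) (g)))) (g)))  →  (s (h (r (g))) (h (r (s (g) (g)))))
3. (s (h (r (g))) (h (r (s (g) (g)))))  →  (s (h (r (g))) (h (r (g))))
normal form: (s (h (r (g))) (h (r (g))))

size = 7


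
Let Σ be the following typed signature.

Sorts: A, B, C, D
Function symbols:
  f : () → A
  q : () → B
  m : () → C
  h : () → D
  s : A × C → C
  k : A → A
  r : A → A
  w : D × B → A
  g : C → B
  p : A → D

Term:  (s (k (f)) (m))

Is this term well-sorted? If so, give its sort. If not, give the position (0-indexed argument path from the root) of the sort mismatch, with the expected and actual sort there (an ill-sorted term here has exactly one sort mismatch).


    (f) : A
  (k (f)) : A
  (m) : C
(s (k (f)) (m)) : C

well-sorted; sort = C


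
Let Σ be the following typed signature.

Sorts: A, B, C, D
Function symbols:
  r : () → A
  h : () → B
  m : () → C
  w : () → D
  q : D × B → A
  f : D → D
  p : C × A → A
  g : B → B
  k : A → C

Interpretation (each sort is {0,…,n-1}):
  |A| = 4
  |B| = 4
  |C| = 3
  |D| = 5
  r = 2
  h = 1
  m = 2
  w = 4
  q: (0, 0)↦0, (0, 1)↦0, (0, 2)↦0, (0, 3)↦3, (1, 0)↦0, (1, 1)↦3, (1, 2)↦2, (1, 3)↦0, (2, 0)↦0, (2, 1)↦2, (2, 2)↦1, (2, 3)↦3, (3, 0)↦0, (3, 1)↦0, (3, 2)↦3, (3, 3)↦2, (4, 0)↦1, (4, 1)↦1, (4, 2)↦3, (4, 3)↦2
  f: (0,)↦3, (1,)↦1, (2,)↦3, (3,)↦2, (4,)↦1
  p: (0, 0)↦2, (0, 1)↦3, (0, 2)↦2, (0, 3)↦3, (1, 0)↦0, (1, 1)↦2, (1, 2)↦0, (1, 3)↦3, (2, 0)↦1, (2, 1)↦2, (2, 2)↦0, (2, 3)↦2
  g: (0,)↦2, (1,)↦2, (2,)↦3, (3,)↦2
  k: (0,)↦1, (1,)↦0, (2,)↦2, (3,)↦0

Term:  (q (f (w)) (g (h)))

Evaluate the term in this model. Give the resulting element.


  w = 4
  (f (w)) = f(4,) = 1
  h = 1
  (g (h)) = g(1,) = 2
  (q (f (w)) (g (h))) = q(1, 2) = 2

value = 2


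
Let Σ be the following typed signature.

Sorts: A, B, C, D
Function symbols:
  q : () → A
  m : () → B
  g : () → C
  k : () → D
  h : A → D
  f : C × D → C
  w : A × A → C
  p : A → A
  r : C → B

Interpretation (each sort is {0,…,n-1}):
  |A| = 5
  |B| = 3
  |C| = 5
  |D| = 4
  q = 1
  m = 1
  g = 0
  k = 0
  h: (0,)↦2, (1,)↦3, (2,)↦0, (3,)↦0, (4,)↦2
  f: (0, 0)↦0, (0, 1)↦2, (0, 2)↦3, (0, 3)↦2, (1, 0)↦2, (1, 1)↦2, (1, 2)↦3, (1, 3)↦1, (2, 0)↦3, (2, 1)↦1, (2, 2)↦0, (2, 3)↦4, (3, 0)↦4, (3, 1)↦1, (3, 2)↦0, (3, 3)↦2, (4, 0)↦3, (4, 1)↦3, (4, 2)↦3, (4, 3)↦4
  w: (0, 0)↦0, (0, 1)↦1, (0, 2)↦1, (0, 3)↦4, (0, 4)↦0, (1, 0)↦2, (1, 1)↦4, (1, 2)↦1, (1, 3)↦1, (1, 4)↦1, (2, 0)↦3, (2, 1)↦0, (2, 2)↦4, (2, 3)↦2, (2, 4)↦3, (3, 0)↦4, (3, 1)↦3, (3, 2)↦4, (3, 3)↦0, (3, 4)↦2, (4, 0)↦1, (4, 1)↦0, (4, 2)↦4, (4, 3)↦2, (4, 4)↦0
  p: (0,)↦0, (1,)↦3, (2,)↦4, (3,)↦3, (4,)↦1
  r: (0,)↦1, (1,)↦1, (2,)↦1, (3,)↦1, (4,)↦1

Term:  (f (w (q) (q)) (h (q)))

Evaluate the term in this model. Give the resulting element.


  q = 1
  q = 1
  (w (q) (q)) = w(1, 1) = 4
  q = 1
  (h (q)) = h(1,) = 3
  (f (w (q) (q)) (h (q))) = f(4, 3) = 4

value = 4


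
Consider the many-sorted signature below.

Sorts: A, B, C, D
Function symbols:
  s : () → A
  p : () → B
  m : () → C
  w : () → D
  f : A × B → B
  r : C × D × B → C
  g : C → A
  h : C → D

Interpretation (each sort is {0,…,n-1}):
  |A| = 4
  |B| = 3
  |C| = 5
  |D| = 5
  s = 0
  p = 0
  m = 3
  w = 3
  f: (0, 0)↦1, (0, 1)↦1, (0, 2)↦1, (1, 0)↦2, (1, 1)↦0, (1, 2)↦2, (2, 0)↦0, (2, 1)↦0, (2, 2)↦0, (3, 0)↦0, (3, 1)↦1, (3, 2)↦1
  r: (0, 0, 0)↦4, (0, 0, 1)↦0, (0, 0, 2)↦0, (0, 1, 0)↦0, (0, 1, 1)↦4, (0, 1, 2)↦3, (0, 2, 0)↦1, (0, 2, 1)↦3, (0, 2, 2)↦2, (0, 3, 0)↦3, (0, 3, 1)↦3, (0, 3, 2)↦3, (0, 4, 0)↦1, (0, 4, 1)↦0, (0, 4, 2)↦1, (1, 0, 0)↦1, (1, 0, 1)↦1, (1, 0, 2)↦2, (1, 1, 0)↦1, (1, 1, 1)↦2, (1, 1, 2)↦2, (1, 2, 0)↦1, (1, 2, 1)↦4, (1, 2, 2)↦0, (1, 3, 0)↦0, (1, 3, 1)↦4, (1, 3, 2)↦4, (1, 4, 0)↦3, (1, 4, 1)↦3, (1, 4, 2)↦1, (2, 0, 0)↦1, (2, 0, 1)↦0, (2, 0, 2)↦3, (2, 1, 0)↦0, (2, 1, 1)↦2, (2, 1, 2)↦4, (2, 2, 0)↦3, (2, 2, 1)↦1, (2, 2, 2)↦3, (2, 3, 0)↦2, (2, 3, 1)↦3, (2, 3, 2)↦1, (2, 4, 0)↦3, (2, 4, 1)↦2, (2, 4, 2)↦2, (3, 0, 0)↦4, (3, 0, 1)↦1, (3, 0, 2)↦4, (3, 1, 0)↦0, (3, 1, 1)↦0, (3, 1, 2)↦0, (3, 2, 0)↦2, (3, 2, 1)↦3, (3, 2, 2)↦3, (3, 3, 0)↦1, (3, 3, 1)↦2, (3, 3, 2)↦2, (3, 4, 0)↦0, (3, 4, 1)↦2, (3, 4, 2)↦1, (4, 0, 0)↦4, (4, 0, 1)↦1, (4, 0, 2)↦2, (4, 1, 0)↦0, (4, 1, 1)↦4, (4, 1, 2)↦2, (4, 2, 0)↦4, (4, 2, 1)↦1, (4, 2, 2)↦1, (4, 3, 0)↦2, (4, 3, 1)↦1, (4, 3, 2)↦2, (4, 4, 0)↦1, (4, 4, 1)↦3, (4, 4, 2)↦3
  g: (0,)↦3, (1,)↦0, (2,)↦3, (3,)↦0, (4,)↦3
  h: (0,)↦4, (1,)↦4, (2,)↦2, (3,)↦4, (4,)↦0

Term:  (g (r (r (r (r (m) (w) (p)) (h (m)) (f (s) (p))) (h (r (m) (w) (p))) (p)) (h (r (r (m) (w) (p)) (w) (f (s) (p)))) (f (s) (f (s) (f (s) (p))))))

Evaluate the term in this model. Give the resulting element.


  m = 3
  w = 3
  p = 0
  (r (m) (w) (p)) = r(3, 3, 0) = 1
  m = 3
  (h (m)) = h(3,) = 4
  s = 0
  p = 0
  (f (s) (p)) = f(0, 0) = 1
  (r (r (m) (w) (p)) (h (m)) (f (s) (p))) = r(1, 4, 1) = 3
  m = 3
  w = 3
  p = 0
  (r (m) (w) (p)) = r(3, 3, 0) = 1
  (h (r (m) (w) (p))) = h(1,) = 4
  p = 0
  (r (r (r (m) (w) (p)) (h (m)) (f (s) (p))) (h (r (m) (w) (p))) (p)) = r(3, 4, 0) = 0
  m = 3
  w = 3
  p = 0
  (r (m) (w) (p)) = r(3, 3, 0) = 1
  w = 3
  s = 0
  p = 0
  (f (s) (p)) = f(0, 0) = 1
  (r (r (m) (w) (p)) (w) (f (s) (p))) = r(1, 3, 1) = 4
  (h (r (r (m) (w) (p)) (w) (f (s) (p)))) = h(4,) = 0
  s = 0
  s = 0
  s = 0
  p = 0
  (f (s) (p)) = f(0, 0) = 1
  (f (s) (f (s) (p))) = f(0, 1) = 1
  (f (s) (f (s) (f (s) (p)))) = f(0, 1) = 1
  (r (r (r (r (m) (w) (p)) (h (m)) (f (s) (p))) (h (r (m) (w) (p))) (p)) (h (r (r (m) (w) (p)) (w) (f (s) (p)))) (f (s) (f (s) (f (s) (p))))) = r(0, 0, 1) = 0
  (g (r (r (r (r (m) (w) (p)) (h (m)) (f (s) (p))) (h (r (m) (w) (p))) (p)) (h (r (r (m) (w) (p)) (w) (f (s) (p)))) (f (s) (f (s) (f (s) (p)))))) = g(0,) = 3

value = 3


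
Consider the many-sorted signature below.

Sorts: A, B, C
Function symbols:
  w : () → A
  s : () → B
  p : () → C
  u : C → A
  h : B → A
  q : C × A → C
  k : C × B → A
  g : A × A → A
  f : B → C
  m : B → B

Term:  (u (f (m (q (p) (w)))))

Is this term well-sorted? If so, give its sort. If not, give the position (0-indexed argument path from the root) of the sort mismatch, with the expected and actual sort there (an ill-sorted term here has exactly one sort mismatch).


ill-sorted at position [0, 0, 0]: expected B, got C

        (p) : C
        (w) : A
      (q (p) (w)) : C
    (m (q (p) (w))) : ✗ arg 0 at [0, 0, 0] has sort C, expected B


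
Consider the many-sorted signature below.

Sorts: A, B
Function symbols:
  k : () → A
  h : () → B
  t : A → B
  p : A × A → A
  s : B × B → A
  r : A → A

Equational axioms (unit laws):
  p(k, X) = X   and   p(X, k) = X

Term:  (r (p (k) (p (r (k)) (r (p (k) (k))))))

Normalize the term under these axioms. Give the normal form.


1. (r (p (k) (p (r (k)) (r (p (k) (k))))))  →  (r (p (r (k)) (r (p (k) (k)))))
2. (r (p (r (k)) (r (p (k) (k)))))  →  (r (p (r (k)) (r (k))))

normal form = (r (p (r (k)) (r (k))))


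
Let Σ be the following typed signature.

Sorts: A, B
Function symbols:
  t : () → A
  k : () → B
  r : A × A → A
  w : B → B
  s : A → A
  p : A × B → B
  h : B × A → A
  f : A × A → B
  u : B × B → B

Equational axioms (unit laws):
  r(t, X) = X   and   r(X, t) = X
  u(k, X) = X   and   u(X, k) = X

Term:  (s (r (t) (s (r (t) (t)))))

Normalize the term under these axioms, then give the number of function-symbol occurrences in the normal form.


size = 3

1. (s (r (t) (s (r (t) (t)))))  →  (s (s (r (t) (t))))
2. (s (s (r (t) (t))))  →  (s (s (t)))
normal form: (s (s (t)))


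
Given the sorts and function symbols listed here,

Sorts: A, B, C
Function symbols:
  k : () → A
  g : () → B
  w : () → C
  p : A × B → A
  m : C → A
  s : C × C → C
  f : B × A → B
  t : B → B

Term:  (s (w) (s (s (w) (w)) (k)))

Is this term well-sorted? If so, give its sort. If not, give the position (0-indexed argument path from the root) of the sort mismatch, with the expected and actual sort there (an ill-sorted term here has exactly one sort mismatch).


  (w) : C
      (w) : C
      (w) : C
    (s (w) (w)) : C
    (k) : A
  (s (s (w) (w)) (k)) : ✗ arg 1 at [1, 1] has sort A, expected C

ill-sorted at position [1, 1]: expected C, got A


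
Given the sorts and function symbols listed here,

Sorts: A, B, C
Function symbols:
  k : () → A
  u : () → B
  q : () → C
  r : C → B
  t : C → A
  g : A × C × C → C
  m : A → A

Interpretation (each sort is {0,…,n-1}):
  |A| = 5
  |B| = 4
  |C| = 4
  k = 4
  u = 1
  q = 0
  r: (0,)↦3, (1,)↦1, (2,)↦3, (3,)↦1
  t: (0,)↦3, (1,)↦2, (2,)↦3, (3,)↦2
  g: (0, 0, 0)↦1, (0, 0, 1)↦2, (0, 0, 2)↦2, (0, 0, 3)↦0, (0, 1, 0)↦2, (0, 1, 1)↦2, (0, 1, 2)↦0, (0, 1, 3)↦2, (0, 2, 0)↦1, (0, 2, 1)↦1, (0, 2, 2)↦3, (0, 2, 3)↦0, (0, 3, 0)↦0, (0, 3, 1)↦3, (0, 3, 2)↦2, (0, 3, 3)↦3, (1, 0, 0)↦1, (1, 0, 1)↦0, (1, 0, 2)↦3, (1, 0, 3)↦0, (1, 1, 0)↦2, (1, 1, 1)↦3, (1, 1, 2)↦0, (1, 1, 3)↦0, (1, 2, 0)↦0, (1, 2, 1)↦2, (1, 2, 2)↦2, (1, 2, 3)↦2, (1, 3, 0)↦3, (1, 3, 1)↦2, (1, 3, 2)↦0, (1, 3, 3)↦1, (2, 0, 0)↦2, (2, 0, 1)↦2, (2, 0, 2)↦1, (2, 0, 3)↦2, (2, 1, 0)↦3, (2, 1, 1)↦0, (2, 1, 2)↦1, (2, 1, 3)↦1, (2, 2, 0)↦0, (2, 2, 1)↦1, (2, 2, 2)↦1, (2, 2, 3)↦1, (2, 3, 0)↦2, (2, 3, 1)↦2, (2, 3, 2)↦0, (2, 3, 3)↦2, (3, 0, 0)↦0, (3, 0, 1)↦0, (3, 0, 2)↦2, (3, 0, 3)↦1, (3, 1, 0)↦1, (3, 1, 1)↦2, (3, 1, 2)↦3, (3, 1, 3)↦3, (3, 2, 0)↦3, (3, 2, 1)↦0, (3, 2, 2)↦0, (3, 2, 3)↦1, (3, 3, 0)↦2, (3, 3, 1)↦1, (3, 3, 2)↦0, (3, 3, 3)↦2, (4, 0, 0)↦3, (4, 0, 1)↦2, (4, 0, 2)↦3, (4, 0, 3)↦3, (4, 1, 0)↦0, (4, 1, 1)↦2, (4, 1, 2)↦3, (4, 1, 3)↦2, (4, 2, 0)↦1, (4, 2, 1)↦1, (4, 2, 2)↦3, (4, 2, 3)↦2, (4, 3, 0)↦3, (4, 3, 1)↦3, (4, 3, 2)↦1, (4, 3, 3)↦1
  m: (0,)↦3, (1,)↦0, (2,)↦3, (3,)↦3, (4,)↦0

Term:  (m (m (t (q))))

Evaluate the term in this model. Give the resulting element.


value = 3

  q = 0
  (t (q)) = t(0,) = 3
  (m (t (q))) = m(3,) = 3
  (m (m (t (q)))) = m(3,) = 3


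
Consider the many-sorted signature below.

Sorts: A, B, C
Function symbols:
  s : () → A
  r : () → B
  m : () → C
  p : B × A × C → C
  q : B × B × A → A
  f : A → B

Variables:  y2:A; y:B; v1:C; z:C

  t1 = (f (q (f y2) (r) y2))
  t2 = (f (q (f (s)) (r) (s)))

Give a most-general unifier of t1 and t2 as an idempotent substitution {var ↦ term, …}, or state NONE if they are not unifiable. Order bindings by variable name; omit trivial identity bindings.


{y2 ↦ (s)}


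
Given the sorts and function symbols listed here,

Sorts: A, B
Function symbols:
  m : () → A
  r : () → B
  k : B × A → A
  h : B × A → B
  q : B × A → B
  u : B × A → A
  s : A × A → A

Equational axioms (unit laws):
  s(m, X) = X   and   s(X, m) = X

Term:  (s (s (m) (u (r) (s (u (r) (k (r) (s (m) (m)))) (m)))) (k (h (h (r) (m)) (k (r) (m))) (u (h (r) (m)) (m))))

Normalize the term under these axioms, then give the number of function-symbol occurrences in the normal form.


1. (s (s (m) (u (r) (s (u (r) (k (r) (s (m) (m)))) (m)))) (k (h (h (r) (m)) (k (r) (m))) (u (h (r) (m)) (m))))  →  (s (u (r) (s (u (r) (k (r) (s (m) (m)))) (m))) (k (h (h (r) (m)) (k (r) (m))) (u (h (r) (m)) (m))))
2. (s (u (r) (s (u (r) (k (r) (s (m) (m)))) (m))) (k (h (h (r) (m)) (k (r) (m))) (u (h (r) (m)) (m))))  →  (s (u (r) (u (r) (k (r) (s (m) (m))))) (k (h (h (r) (m)) (k (r) (m))) (u (h (r) (m)) (m))))
3. (s (u (r) (u (r) (k (r) (s (m) (m))))) (k (h (h (r) (m)) (k (r) (m))) (u (h (r) (m)) (m))))  →  (s (u (r) (u (r) (k (r) (m)))) (k (h (h (r) (m)) (k (r) (m))) (u (h (r) (m)) (m))))
normal form: (s (u (r) (u (r) (k (r) (m)))) (k (h (h (r) (m)) (k (r) (m))) (u (h (r) (m)) (m))))

size = 21


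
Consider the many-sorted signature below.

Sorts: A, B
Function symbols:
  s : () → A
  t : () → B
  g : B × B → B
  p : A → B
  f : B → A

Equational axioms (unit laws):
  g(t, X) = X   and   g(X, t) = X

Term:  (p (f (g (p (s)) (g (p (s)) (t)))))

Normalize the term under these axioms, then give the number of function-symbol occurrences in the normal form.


size = 7

1. (p (f (g (p (s)) (g (p (s)) (t)))))  →  (p (f (g (p (s)) (p (s)))))
normal form: (p (f (g (p (s)) (p (s)))))


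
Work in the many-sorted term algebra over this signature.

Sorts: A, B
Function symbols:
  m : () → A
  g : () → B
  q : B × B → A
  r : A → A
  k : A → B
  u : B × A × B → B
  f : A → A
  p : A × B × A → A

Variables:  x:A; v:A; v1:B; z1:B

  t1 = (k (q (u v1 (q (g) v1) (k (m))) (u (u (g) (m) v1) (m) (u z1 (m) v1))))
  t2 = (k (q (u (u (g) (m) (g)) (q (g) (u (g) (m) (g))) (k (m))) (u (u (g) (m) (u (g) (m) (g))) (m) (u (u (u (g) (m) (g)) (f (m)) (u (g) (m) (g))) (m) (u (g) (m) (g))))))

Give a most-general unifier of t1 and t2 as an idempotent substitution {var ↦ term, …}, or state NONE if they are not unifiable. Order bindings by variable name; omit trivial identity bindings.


{v1 ↦ (u (g) (m) (g)), z1 ↦ (u (u (g) (m) (g)) (f (m)) (u (g) (m) (g)))}


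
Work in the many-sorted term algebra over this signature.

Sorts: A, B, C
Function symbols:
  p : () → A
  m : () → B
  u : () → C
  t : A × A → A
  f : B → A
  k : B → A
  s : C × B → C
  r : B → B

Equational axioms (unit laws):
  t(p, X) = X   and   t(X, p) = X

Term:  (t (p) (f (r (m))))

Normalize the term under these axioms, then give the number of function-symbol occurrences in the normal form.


1. (t (p) (f (r (m))))  →  (f (r (m)))
normal form: (f (r (m)))

size = 3


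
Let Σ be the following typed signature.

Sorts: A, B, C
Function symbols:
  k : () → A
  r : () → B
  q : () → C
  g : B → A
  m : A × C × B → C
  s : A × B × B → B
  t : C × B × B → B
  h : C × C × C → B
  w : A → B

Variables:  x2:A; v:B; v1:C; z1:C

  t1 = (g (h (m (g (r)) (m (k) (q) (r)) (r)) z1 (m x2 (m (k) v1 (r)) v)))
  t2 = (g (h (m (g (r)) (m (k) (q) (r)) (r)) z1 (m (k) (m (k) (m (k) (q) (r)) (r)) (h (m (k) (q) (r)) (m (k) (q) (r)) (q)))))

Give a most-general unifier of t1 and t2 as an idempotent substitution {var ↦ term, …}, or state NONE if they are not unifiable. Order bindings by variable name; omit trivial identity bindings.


{v ↦ (h (m (k) (q) (r)) (m (k) (q) (r)) (q)), v1 ↦ (m (k) (q) (r)), x2 ↦ (k)}


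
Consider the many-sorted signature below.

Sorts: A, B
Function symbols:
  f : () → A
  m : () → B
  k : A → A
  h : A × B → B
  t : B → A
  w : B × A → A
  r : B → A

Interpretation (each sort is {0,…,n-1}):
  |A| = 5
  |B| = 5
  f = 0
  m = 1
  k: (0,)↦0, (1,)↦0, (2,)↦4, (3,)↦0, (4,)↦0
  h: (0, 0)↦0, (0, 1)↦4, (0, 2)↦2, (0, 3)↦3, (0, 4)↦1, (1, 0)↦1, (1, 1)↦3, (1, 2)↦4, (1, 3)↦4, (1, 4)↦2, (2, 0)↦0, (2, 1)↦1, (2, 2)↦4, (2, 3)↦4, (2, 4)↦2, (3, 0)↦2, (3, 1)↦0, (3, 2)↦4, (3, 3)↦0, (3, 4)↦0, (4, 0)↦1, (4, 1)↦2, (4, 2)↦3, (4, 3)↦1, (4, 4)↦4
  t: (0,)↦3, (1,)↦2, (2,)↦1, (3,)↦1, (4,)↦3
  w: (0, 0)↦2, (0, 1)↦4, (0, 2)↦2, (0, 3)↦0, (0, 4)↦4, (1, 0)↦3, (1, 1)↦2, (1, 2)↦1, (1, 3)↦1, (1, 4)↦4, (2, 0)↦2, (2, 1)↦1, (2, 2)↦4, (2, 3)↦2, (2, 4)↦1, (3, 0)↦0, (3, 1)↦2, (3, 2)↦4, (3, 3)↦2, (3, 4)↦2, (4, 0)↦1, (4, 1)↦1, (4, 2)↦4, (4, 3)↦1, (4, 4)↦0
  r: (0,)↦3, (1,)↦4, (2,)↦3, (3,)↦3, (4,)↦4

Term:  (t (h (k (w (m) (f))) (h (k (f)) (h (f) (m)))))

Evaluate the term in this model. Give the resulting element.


value = 3

  m = 1
  f = 0
  (w (m) (f)) = w(1, 0) = 3
  (k (w (m) (f))) = k(3,) = 0
  f = 0
  (k (f)) = k(0,) = 0
  f = 0
  m = 1
  (h (f) (m)) = h(0, 1) = 4
  (h (k (f)) (h (f) (m))) = h(0, 4) = 1
  (h (k (w (m) (f))) (h (k (f)) (h (f) (m)))) = h(0, 1) = 4
  (t (h (k (w (m) (f))) (h (k (f)) (h (f) (m))))) = t(4,) = 3


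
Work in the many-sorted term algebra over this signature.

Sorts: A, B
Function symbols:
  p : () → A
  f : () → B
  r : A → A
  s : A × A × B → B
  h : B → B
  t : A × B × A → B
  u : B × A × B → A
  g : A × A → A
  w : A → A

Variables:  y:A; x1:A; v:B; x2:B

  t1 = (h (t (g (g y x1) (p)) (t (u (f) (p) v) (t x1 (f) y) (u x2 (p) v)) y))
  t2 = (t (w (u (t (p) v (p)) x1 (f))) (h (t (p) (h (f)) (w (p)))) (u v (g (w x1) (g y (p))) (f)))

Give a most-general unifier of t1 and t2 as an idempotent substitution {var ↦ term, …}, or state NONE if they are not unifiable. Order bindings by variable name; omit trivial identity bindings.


NONE (not unifiable)

head clash or occurs-check failure — not unifiable


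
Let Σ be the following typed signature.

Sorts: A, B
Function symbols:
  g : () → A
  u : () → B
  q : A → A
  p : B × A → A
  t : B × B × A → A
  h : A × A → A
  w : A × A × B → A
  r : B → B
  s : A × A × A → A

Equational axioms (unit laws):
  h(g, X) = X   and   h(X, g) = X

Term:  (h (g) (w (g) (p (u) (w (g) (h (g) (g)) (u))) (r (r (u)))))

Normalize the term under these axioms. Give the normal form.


1. (h (g) (w (g) (p (u) (w (g) (h (g) (g)) (u))) (r (r (u)))))  →  (w (g) (p (u) (w (g) (h (g) (g)) (u))) (r (r (u))))
2. (w (g) (p (u) (w (g) (h (g) (g)) (u))) (r (r (u))))  →  (w (g) (p (u) (w (g) (g) (u))) (r (r (u))))

normal form = (w (g) (p (u) (w (g) (g) (u))) (r (r (u))))


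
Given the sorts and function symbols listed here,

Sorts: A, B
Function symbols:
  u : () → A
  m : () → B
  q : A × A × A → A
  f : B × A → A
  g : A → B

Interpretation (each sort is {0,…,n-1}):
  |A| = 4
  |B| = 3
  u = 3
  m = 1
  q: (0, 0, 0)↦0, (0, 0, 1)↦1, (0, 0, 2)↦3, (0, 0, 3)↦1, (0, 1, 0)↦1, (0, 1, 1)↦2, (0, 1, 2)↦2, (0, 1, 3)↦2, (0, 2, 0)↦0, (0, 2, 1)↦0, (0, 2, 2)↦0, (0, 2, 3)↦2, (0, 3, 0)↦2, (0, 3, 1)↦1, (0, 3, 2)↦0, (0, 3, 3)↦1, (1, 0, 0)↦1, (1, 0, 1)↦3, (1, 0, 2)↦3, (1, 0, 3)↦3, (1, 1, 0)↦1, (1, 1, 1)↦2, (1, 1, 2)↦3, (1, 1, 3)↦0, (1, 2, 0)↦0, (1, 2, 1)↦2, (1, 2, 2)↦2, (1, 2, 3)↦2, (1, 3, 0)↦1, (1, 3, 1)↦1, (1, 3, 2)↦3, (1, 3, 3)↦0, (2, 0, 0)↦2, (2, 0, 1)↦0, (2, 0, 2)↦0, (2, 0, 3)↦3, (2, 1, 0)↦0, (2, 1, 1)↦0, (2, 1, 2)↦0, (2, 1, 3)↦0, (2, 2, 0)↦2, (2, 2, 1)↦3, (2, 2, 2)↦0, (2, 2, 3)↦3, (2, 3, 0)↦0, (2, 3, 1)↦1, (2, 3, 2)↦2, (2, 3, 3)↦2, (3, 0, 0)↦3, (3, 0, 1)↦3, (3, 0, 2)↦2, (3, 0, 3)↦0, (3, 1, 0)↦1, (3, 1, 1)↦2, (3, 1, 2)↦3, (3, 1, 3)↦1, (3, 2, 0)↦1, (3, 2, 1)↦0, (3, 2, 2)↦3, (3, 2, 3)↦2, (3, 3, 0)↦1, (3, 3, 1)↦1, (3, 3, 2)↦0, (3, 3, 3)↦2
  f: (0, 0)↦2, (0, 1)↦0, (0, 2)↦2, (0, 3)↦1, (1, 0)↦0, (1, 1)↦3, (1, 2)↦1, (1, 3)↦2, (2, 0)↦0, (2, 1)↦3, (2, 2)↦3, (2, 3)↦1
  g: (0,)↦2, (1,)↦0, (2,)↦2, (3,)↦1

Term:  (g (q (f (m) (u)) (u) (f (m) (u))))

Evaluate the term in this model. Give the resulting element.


value = 2

  m = 1
  u = 3
  (f (m) (u)) = f(1, 3) = 2
  u = 3
  m = 1
  u = 3
  (f (m) (u)) = f(1, 3) = 2
  (q (f (m) (u)) (u) (f (m) (u))) = q(2, 3, 2) = 2
  (g (q (f (m) (u)) (u) (f (m) (u)))) = g(2,) = 2


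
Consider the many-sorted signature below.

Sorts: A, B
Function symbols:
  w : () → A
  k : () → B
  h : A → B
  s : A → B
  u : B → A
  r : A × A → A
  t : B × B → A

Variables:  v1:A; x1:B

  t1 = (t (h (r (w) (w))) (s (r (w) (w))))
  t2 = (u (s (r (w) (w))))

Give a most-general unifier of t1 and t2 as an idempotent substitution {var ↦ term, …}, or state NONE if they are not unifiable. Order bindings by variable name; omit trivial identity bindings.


head clash or occurs-check failure — not unifiable

NONE (not unifiable)


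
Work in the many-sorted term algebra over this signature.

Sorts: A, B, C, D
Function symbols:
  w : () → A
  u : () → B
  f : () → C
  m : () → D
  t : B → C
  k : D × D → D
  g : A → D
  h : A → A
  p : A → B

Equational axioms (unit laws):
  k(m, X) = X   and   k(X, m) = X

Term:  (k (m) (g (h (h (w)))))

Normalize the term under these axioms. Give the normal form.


1. (k (m) (g (h (h (w)))))  →  (g (h (h (w))))

normal form = (g (h (h (w))))


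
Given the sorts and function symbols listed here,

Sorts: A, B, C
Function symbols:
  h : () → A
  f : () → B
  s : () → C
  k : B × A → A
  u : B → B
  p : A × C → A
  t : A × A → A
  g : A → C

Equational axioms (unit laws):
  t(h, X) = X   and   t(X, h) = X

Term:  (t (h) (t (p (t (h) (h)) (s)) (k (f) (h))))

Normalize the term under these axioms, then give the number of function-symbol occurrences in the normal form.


size = 7

1. (t (h) (t (p (t (h) (h)) (s)) (k (f) (h))))  →  (t (p (t (h) (h)) (s)) (k (f) (h)))
2. (t (p (t (h) (h)) (s)) (k (f) (h)))  →  (t (p (h) (s)) (k (f) (h)))
normal form: (t (p (h) (s)) (k (f) (h)))


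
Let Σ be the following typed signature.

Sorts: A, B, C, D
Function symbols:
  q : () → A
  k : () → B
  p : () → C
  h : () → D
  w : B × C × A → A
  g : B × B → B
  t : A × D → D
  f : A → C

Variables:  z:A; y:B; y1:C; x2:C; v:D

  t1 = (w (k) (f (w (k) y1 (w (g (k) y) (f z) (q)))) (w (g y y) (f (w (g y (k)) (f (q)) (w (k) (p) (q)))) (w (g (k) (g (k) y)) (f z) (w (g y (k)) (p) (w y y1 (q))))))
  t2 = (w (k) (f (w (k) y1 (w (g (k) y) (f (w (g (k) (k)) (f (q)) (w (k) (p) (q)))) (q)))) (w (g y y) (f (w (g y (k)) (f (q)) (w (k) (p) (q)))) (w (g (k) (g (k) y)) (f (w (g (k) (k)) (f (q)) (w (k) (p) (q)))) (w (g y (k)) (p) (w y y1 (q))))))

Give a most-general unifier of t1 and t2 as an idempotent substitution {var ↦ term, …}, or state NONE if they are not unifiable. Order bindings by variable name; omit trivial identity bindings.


{z ↦ (w (g (k) (k)) (f (q)) (w (k) (p) (q)))}


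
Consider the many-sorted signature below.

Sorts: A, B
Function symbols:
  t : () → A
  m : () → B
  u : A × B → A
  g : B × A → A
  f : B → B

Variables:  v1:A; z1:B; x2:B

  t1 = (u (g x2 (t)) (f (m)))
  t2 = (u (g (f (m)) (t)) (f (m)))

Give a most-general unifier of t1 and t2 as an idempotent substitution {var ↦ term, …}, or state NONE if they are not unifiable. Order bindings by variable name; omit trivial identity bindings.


{x2 ↦ (f (m))}


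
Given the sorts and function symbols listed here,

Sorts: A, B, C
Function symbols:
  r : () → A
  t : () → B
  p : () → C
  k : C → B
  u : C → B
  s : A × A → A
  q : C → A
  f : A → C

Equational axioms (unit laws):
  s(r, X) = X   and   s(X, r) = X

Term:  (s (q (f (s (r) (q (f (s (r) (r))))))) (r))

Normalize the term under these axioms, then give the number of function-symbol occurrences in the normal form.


size = 5

1. (s (q (f (s (r) (q (f (s (r) (r))))))) (r))  →  (q (f (s (r) (q (f (s (r) (r)))))))
2. (q (f (s (r) (q (f (s (r) (r)))))))  →  (q (f (q (f (s (r) (r))))))
3. (q (f (q (f (s (r) (r))))))  →  (q (f (q (f (r)))))
normal form: (q (f (q (f (r)))))


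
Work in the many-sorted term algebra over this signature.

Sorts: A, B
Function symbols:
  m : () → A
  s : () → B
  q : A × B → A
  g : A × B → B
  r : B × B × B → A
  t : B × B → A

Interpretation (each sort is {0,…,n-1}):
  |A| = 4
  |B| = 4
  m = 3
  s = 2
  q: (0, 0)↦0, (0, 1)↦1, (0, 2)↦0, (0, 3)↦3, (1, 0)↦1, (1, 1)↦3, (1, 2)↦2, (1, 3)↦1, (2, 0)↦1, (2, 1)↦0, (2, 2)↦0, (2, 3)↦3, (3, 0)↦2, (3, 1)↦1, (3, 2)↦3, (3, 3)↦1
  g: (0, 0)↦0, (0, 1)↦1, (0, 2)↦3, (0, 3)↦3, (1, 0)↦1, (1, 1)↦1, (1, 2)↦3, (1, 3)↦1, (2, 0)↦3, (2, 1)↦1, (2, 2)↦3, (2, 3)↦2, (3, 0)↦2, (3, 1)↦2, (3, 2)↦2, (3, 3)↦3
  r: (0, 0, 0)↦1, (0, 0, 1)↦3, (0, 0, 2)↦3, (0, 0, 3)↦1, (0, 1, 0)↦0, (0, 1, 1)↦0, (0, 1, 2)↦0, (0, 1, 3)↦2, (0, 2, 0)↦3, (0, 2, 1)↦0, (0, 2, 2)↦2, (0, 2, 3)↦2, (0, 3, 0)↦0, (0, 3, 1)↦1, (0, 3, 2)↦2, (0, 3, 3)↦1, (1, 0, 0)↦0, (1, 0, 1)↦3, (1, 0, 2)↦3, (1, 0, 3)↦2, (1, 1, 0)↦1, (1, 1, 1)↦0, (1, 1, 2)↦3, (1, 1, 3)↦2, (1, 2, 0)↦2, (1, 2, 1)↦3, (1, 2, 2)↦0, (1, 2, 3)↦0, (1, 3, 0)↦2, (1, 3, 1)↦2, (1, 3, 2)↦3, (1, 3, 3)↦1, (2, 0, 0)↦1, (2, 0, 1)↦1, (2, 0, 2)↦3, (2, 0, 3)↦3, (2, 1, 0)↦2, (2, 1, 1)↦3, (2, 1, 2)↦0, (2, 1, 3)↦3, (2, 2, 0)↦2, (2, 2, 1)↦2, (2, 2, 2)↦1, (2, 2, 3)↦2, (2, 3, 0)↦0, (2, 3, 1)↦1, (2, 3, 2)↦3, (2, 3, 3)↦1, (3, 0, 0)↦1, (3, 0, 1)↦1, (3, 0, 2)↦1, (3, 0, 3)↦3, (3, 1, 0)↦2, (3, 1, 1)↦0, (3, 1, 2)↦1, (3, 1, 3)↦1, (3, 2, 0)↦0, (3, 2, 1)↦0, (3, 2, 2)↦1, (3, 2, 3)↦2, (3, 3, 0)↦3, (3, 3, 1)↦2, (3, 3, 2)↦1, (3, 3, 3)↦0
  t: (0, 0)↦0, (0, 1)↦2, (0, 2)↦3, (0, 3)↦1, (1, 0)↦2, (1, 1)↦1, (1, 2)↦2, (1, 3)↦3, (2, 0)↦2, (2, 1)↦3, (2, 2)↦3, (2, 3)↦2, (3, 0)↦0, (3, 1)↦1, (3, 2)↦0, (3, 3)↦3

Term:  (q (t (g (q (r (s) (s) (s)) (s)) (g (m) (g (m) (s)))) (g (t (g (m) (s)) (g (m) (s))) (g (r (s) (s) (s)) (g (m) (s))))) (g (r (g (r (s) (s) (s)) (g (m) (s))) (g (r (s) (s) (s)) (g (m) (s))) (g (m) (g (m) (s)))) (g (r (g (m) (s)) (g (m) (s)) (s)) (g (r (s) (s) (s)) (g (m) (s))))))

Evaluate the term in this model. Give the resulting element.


  s = 2
  s = 2
  s = 2
  (r (s) (s) (s)) = r(2, 2, 2) = 1
  s = 2
  (q (r (s) (s) (s)) (s)) = q(1, 2) = 2
  m = 3
  m = 3
  s = 2
  (g (m) (s)) = g(3, 2) = 2
  (g (m) (g (m) (s))) = g(3, 2) = 2
  (g (q (r (s) (s) (s)) (s)) (g (m) (g (m) (s)))) = g(2, 2) = 3
  m = 3
  s = 2
  (g (m) (s)) = g(3, 2) = 2
  m = 3
  s = 2
  (g (m) (s)) = g(3, 2) = 2
  (t (g (m) (s)) (g (m) (s))) = t(2, 2) = 3
  s = 2
  s = 2
  s = 2
  (r (s) (s) (s)) = r(2, 2, 2) = 1
  m = 3
  s = 2
  (g (m) (s)) = g(3, 2) = 2
  (g (r (s) (s) (s)) (g (m) (s))) = g(1, 2) = 3
  (g (t (g (m) (s)) (g (m) (s))) (g (r (s) (s) (s)) (g (m) (s)))) = g(3, 3) = 3
  (t (g (q (r (s) (s) (s)) (s)) (g (m) (g (m) (s)))) (g (t (g (m) (s)) (g (m) (s))) (g (r (s) (s) (s)) (g (m) (s))))) = t(3, 3) = 3
  s = 2
  s = 2
  s = 2
  (r (s) (s) (s)) = r(2, 2, 2) = 1
  m = 3
  s = 2
  (g (m) (s)) = g(3, 2) = 2
  (g (r (s) (s) (s)) (g (m) (s))) = g(1, 2) = 3
  s = 2
  s = 2
  s = 2
  (r (s) (s) (s)) = r(2, 2, 2) = 1
  m = 3
  s = 2
  (g (m) (s)) = g(3, 2) = 2
  (g (r (s) (s) (s)) (g (m) (s))) = g(1, 2) = 3
  m = 3
  m = 3
  s = 2
  (g (m) (s)) = g(3, 2) = 2
  (g (m) (g (m) (s))) = g(3, 2) = 2
  (r (g (r (s) (s) (s)) (g (m) (s))) (g (r (s) (s) (s)) (g (m) (s))) (g (m) (g (m) (s)))) = r(3, 3, 2) = 1
  m = 3
  s = 2
  (g (m) (s)) = g(3, 2) = 2
  m = 3
  s = 2
  (g (m) (s)) = g(3, 2) = 2
  s = 2
  (r (g (m) (s)) (g (m) (s)) (s)) = r(2, 2, 2) = 1
  s = 2
  s = 2
  s = 2
  (r (s) (s) (s)) = r(2, 2, 2) = 1
  m = 3
  s = 2
  (g (m) (s)) = g(3, 2) = 2
  (g (r (s) (s) (s)) (g (m) (s))) = g(1, 2) = 3
  (g (r (g (m) (s)) (g (m) (s)) (s)) (g (r (s) (s) (s)) (g (m) (s)))) = g(1, 3) = 1
  (g (r (g (r (s) (s) (s)) (g (m) (s))) (g (r (s) (s) (s)) (g (m) (s))) (g (m) (g (m) (s)))) (g (r (g (m) (s)) (g (m) (s)) (s)) (g (r (s) (s) (s)) (g (m) (s))))) = g(1, 1) = 1
  (q (t (g (q (r (s) (s) (s)) (s)) (g (m) (g (m) (s)))) (g (t (g (m) (s)) (g (m) (s))) (g (r (s) (s) (s)) (g (m) (s))))) (g (r (g (r (s) (s) (s)) (g (m) (s))) (g (r (s) (s) (s)) (g (m) (s))) (g (m) (g (m) (s)))) (g (r (g (m) (s)) (g (m) (s)) (s)) (g (r (s) (s) (s)) (g (m) (s)))))) = q(3, 1) = 1

value = 1
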